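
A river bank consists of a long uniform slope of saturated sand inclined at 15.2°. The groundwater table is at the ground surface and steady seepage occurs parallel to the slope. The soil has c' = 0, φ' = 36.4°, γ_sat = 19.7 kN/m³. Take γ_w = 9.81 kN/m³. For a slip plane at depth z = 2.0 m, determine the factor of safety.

With seepage parallel to the slope and the water table at the surface, the effective normal stress on the slip plane uses the buoyant unit weight γ' = γ_sat − γ_w while the driving shear stress uses γ_sat:
FS = [c' + γ' z cos²β tanφ'] / [γ_sat z sinβ cosβ]
(For c' = 0 this reduces to FS = (γ'/γ_sat)·tanφ'/tanβ.)
γ' = 19.7 − 9.81 = 9.89 kN/m³
Numerator = 0.0 + 9.89·2.0·cos²15.2°·tan36.4° = 0.0 + 9.89·2.0·0.9313·0.7373 = 13.581 kPa
Denominator = 19.7·2.0·sin15.2°·cos15.2° = 19.7·2.0·0.2622·0.9650 = 9.969 kPa
FS = 13.581 / 9.969 = 1.362

FS = 1.36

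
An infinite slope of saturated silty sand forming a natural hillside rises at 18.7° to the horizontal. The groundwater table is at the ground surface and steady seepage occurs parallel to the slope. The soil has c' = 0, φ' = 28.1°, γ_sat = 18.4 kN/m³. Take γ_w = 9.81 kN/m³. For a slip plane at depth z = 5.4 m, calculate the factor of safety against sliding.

With seepage parallel to the slope and the water table at the surface, the effective normal stress on the slip plane uses the buoyant unit weight γ' = γ_sat − γ_w while the driving shear stress uses γ_sat:
FS = [c' + γ' z cos²β tanφ'] / [γ_sat z sinβ cosβ]
(For c' = 0 this reduces to FS = (γ'/γ_sat)·tanφ'/tanβ.)
γ' = 18.4 − 9.81 = 8.59 kN/m³
Numerator = 0.0 + 8.59·5.4·cos²18.7°·tan28.1° = 0.0 + 8.59·5.4·0.8972·0.5340 = 22.222 kPa
Denominator = 18.4·5.4·sin18.7°·cos18.7° = 18.4·5.4·0.3206·0.9472 = 30.174 kPa
FS = 22.222 / 30.174 = 0.736

FS = 0.74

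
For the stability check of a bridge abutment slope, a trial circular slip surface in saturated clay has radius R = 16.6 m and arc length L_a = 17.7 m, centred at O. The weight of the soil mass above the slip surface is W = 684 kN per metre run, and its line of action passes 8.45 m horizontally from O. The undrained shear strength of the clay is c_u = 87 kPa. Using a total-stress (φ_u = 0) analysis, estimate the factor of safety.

Taking moments about the centre O, the resisting moment is provided by the undrained shear strength acting along the arc:
M_R = c_u·L_a·R = 87·17.70·16.6 = 25562.3 kN·m/m
M_D = W·d = 684·8.45 = 5779.8 kN·m/m
FS = M_R / M_D = 25562.3 / 5779.8 = 4.423

FS = 4.42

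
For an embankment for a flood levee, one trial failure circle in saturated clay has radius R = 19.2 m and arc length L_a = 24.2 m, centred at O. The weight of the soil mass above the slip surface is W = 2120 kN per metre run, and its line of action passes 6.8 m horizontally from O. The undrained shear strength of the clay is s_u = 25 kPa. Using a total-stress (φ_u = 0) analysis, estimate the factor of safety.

Taking moments about the centre O, the resisting moment is provided by the undrained shear strength acting along the arc:
M_R = s_u·L_a·R = 25·24.20·19.2 = 11616.0 kN·m/m
M_D = W·d = 2120·6.8 = 14416.0 kN·m/m
FS = M_R / M_D = 11616.0 / 14416.0 = 0.806

FS = 0.81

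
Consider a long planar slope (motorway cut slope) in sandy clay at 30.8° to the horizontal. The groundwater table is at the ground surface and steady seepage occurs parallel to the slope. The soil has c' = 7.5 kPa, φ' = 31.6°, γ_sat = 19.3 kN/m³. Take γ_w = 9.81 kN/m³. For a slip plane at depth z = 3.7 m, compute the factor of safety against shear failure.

FS = 0.75

With seepage parallel to the slope and the water table at the surface, the effective normal stress on the slip plane uses the buoyant unit weight γ' = γ_sat − γ_w while the driving shear stress uses γ_sat:
FS = [c' + γ' z cos²β tanφ'] / [γ_sat z sinβ cosβ]
γ' = 19.3 − 9.81 = 9.49 kN/m³
Numerator = 7.5 + 9.49·3.7·cos²30.8°·tan31.6° = 7.5 + 9.49·3.7·0.7378·0.6152 = 23.438 kPa
Denominator = 19.3·3.7·sin30.8°·cos30.8° = 19.3·3.7·0.5120·0.8590 = 31.408 kPa
FS = 23.438 / 31.408 = 0.746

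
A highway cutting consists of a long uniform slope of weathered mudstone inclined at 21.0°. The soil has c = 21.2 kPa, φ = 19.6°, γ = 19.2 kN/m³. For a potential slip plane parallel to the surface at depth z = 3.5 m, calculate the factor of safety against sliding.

For an infinite slope with a slip plane parallel to the surface (no pore pressure): FS = [c + γz cos²β tanφ] / [γz sinβ cosβ].
γz = 19.2·3.5 = 67.20 kN/m²
Numerator = 21.2 + 67.20·cos²21.0°·tan19.6° = 21.2 + 67.20·0.8716·0.3561 = 42.056 kPa
Denominator = 67.20·sin21.0°·cos21.0° = 67.20·0.3584·0.9336 = 22.483 kPa
FS = 42.056 / 22.483 = 1.871

FS = 1.87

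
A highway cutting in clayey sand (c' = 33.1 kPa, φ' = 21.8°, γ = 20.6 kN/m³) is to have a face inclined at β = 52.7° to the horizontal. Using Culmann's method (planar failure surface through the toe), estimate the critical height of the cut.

Culmann's analysis gives the critical failure plane at α_cr = (β + φ')/2 = (52.7 + 21.8)/2 = 37.2°, and the critical height
H_c = (4c'/γ) · sinβ cosφ' / [1 − cos(β − φ')]
    = (4·33.1/20.6) · sin52.7°·cos21.8° / [1 − cos(30.9°)]
    = 6.427 · 0.7955·0.9285 / [1 − 0.8581]
    = 6.427 · 0.7386 / 0.1419
    = 33.45 m

H_c = 33.45 m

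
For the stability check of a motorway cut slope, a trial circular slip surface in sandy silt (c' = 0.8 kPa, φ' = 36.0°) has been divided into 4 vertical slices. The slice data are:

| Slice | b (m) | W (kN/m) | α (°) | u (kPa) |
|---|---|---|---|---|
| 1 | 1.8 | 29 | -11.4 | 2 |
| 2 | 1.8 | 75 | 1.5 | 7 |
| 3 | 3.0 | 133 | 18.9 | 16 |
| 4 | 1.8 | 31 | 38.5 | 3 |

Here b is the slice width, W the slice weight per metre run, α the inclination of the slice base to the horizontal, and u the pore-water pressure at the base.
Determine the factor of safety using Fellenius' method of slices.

FS = 2.35

Ordinary method of slices: FS = Σ[c'·Δl_i + (W_i cosα_i − u_i·Δl_i)·tanφ'] / Σ W_i sinα_i, with Δl_i = b_i / cosα_i.
Slice 1: Δl = 1.8/cos(-11.4°) = 1.836 m; N'_1 = 29·cos(-11.4°) − 2·1.836 = 24.8; c'Δl = 1.47; W sinα = -5.7
Slice 2: Δl = 1.8/cos1.5° = 1.801 m; N'_2 = 75·cos1.5° − 7·1.801 = 62.4; c'Δl = 1.44; W sinα = 2.0
Slice 3: Δl = 3.0/cos18.9° = 3.171 m; N'_3 = 133·cos18.9° − 16·3.171 = 75.1; c'Δl = 2.54; W sinα = 43.1
Slice 4: Δl = 1.8/cos38.5° = 2.300 m; N'_4 = 31·cos38.5° − 3·2.300 = 17.4; c'Δl = 1.84; W sinα = 19.3
Σc'Δl = 7.3 kN/m; ΣN' = 179.6 kN/m; ΣW sinα = 58.6 kN/m
Resisting = 7.3 + 179.6·tan36.0° = 7.3 + 130.5 = 137.8 kN/m
FS = 137.8 / 58.6 = 2.350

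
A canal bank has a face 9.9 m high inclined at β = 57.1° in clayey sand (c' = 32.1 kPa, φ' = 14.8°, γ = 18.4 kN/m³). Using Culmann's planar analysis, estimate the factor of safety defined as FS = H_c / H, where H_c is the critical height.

H_c = (4c'/γ) · sinβ cosφ' / [1 − cos(β − φ')]
    = (4·32.1/18.4) · sin57.1°·cos14.8° / [1 − cos42.3°]
    = 6.978 · 0.8118 / 0.2604 = 21.76 m
FS = H_c / H = 21.76 / 9.9 = 2.198

FS = 2.20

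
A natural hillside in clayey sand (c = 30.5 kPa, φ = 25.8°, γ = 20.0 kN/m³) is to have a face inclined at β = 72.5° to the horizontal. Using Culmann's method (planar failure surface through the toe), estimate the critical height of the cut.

Culmann's analysis gives the critical failure plane at α_cr = (β + φ)/2 = (72.5 + 25.8)/2 = 49.1°, and the critical height
H_c = (4c/γ) · sinβ cosφ / [1 − cos(β − φ)]
    = (4·30.5/20.0) · sin72.5°·cos25.8° / [1 − cos(46.7°)]
    = 6.100 · 0.9537·0.9003 / [1 − 0.6858]
    = 6.100 · 0.8586 / 0.3142
    = 16.67 m

H_c = 16.67 m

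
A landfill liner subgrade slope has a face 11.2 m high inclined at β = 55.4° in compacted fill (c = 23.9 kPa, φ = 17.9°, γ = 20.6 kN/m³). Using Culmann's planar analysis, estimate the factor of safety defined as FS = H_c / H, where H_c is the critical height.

FS = 1.57

H_c = (4c/γ) · sinβ cosφ / [1 − cos(β − φ)]
    = (4·23.9/20.6) · sin55.4°·cos17.9° / [1 − cos37.5°]
    = 4.641 · 0.7833 / 0.2066 = 17.59 m
FS = H_c / H = 17.59 / 11.2 = 1.571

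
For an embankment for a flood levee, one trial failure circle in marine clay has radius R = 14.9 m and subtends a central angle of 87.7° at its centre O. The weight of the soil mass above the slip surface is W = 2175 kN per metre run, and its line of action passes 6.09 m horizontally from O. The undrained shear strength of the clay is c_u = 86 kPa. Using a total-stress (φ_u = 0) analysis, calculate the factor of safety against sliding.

FS = 2.21

Taking moments about the centre O, the resisting moment is provided by the undrained shear strength acting along the arc:
Arc length L_a = R·θ = 14.9·(87.7°·π/180) = 14.9·1.5307 = 22.81 m
M_R = c_u·L_a·R = 86·22.81·14.9 = 29224.6 kN·m/m
M_D = W·d = 2175·6.09 = 13245.8 kN·m/m
FS = M_R / M_D = 29224.6 / 13245.8 = 2.206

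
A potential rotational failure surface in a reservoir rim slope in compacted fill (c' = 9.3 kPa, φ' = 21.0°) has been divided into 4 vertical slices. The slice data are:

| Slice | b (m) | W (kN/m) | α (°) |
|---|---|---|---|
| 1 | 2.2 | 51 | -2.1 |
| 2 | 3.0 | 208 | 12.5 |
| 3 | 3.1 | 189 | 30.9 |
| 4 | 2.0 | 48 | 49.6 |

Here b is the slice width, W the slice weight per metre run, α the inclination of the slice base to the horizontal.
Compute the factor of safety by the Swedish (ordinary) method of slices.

FS = 1.60

Ordinary method of slices: FS = Σ[c'·Δl_i + (W_i cosα_i)·tanφ'] / Σ W_i sinα_i, with Δl_i = b_i / cosα_i.
Slice 1: Δl = 2.2/cos(-2.1°) = 2.201 m; N'_1 = 51·cos(-2.1°) = 51.0; c'Δl = 20.47; W sinα = -1.9
Slice 2: Δl = 3.0/cos12.5° = 3.073 m; N'_2 = 208·cos12.5° = 203.1; c'Δl = 28.58; W sinα = 45.0
Slice 3: Δl = 3.1/cos30.9° = 3.613 m; N'_3 = 189·cos30.9° = 162.2; c'Δl = 33.60; W sinα = 97.1
Slice 4: Δl = 2.0/cos49.6° = 3.086 m; N'_4 = 48·cos49.6° = 31.1; c'Δl = 28.70; W sinα = 36.6
Σc'Δl = 111.3 kN/m; ΣN' = 447.3 kN/m; ΣW sinα = 176.8 kN/m
Resisting = 111.3 + 447.3·tan21.0° = 111.3 + 171.7 = 283.1 kN/m
FS = 283.1 / 176.8 = 1.601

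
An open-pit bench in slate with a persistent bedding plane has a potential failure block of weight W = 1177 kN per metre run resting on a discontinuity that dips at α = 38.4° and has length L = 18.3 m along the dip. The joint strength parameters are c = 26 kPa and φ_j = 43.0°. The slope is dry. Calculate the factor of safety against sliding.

Resolving the block weight along and normal to the plane and applying the Mohr–Coulomb strength on the joint:
N' = W cosα = 1177·cos38.4° = 922.4 kN/m
Driving force T = W sinα = 1177·sin38.4° = 731.1 kN/m
Resisting force R = c·L + N'·tanφ_j = 26·18.3 + 922.4·tan43.0° = 475.8 + 860.2 = 1336.0 kN/m
FS = R / T = 1336.0 / 731.1 = 1.827

FS = 1.83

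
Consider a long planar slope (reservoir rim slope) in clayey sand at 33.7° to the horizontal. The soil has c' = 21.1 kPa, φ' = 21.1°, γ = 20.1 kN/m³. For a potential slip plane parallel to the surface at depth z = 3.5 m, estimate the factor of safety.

For an infinite slope with a slip plane parallel to the surface (no pore pressure): FS = [c' + γz cos²β tanφ'] / [γz sinβ cosβ].
γz = 20.1·3.5 = 70.35 kN/m²
Numerator = 21.1 + 70.35·cos²33.7°·tan21.1° = 21.1 + 70.35·0.6921·0.3859 = 39.889 kPa
Denominator = 70.35·sin33.7°·cos33.7° = 70.35·0.5548·0.8320 = 32.474 kPa
FS = 39.889 / 32.474 = 1.228

FS = 1.23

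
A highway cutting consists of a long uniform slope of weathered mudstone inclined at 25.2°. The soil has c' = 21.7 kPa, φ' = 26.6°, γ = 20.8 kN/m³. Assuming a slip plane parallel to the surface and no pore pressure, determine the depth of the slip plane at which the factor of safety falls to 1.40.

Setting FS = 1.40 in FS = [c' + γz cos²β tanφ'] / [γz sinβ cosβ] and solving for z:
z = c' / [γ cosβ (FS·sinβ − cosβ·tanφ')]
  = 21.7 / [20.8·cos25.2°·(1.40·sin25.2° − cos25.2°·tan26.6°)]
  = 21.7 / [20.8·0.9048·(1.40·0.4258 − 0.9048·0.5008)]
  = 21.7 / 2.6911 = 8.064 m

z = 8.06 m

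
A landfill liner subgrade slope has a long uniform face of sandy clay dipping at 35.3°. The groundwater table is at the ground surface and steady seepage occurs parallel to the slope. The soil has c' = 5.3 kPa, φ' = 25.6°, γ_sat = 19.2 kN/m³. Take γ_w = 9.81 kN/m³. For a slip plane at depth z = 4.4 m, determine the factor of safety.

FS = 0.46

With seepage parallel to the slope and the water table at the surface, the effective normal stress on the slip plane uses the buoyant unit weight γ' = γ_sat − γ_w while the driving shear stress uses γ_sat:
FS = [c' + γ' z cos²β tanφ'] / [γ_sat z sinβ cosβ]
γ' = 19.2 − 9.81 = 9.39 kN/m³
Numerator = 5.3 + 9.39·4.4·cos²35.3°·tan25.6° = 5.3 + 9.39·4.4·0.6661·0.4791 = 18.485 kPa
Denominator = 19.2·4.4·sin35.3°·cos35.3° = 19.2·4.4·0.5779·0.8161 = 39.842 kPa
FS = 18.485 / 39.842 = 0.464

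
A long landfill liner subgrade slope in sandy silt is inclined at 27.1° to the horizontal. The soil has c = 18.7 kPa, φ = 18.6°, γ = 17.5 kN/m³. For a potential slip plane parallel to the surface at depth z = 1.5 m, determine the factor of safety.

For an infinite slope with a slip plane parallel to the surface (no pore pressure): FS = [c + γz cos²β tanφ] / [γz sinβ cosβ].
γz = 17.5·1.5 = 26.25 kN/m²
Numerator = 18.7 + 26.25·cos²27.1°·tan18.6° = 18.7 + 26.25·0.7925·0.3365 = 25.701 kPa
Denominator = 26.25·sin27.1°·cos27.1° = 26.25·0.4555·0.8902 = 10.645 kPa
FS = 25.701 / 10.645 = 2.414

FS = 2.41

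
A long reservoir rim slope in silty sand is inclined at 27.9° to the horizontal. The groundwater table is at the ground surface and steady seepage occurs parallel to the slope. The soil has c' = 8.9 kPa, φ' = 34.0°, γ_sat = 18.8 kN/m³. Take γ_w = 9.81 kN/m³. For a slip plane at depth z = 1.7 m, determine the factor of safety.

FS = 1.28

With seepage parallel to the slope and the water table at the surface, the effective normal stress on the slip plane uses the buoyant unit weight γ' = γ_sat − γ_w while the driving shear stress uses γ_sat:
FS = [c' + γ' z cos²β tanφ'] / [γ_sat z sinβ cosβ]
γ' = 18.8 − 9.81 = 8.99 kN/m³
Numerator = 8.9 + 8.99·1.7·cos²27.9°·tan34.0° = 8.9 + 8.99·1.7·0.7810·0.6745 = 16.951 kPa
Denominator = 18.8·1.7·sin27.9°·cos27.9° = 18.8·1.7·0.4679·0.8838 = 13.217 kPa
FS = 16.951 / 13.217 = 1.283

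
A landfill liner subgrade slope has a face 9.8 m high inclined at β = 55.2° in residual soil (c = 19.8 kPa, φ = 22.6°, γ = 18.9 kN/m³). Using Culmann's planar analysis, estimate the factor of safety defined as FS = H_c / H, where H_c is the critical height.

H_c = (4c/γ) · sinβ cosφ / [1 − cos(β − φ)]
    = (4·19.8/18.9) · sin55.2°·cos22.6° / [1 − cos32.6°]
    = 4.190 · 0.7581 / 0.1575 = 20.16 m
FS = H_c / H = 20.16 / 9.8 = 2.058

FS = 2.06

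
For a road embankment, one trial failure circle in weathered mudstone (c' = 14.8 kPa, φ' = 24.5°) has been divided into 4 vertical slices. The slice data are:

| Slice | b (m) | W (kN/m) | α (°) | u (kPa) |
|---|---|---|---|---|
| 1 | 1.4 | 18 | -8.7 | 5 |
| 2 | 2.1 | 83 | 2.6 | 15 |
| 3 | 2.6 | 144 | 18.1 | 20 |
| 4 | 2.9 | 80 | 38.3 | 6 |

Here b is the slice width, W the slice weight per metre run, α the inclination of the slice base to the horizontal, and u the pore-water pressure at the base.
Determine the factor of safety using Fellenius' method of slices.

Ordinary method of slices: FS = Σ[c'·Δl_i + (W_i cosα_i − u_i·Δl_i)·tanφ'] / Σ W_i sinα_i, with Δl_i = b_i / cosα_i.
Slice 1: Δl = 1.4/cos(-8.7°) = 1.416 m; N'_1 = 18·cos(-8.7°) − 5·1.416 = 10.7; c'Δl = 20.96; W sinα = -2.7
Slice 2: Δl = 2.1/cos2.6° = 2.102 m; N'_2 = 83·cos2.6° − 15·2.102 = 51.4; c'Δl = 31.11; W sinα = 3.8
Slice 3: Δl = 2.6/cos18.1° = 2.735 m; N'_3 = 144·cos18.1° − 20·2.735 = 82.2; c'Δl = 40.48; W sinα = 44.7
Slice 4: Δl = 2.9/cos38.3° = 3.695 m; N'_4 = 80·cos38.3° − 6·3.695 = 40.6; c'Δl = 54.69; W sinα = 49.6
Σc'Δl = 147.2 kN/m; ΣN' = 184.9 kN/m; ΣW sinα = 95.4 kN/m
Resisting = 147.2 + 184.9·tan24.5° = 147.2 + 84.3 = 231.5 kN/m
FS = 231.5 / 95.4 = 2.428

FS = 2.43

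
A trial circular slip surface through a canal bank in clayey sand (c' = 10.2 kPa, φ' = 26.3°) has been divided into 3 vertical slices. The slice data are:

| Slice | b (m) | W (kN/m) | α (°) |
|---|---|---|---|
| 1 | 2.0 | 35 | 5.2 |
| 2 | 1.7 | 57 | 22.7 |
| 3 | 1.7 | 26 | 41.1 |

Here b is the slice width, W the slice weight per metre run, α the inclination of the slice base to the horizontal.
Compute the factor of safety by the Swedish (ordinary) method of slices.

FS = 2.73

Ordinary method of slices: FS = Σ[c'·Δl_i + (W_i cosα_i)·tanφ'] / Σ W_i sinα_i, with Δl_i = b_i / cosα_i.
Slice 1: Δl = 2.0/cos5.2° = 2.008 m; N'_1 = 35·cos5.2° = 34.9; c'Δl = 20.48; W sinα = 3.2
Slice 2: Δl = 1.7/cos22.7° = 1.843 m; N'_2 = 57·cos22.7° = 52.6; c'Δl = 18.80; W sinα = 22.0
Slice 3: Δl = 1.7/cos41.1° = 2.256 m; N'_3 = 26·cos41.1° = 19.6; c'Δl = 23.01; W sinα = 17.1
Σc'Δl = 62.3 kN/m; ΣN' = 107.0 kN/m; ΣW sinα = 42.3 kN/m
Resisting = 62.3 + 107.0·tan26.3° = 62.3 + 52.9 = 115.2 kN/m
FS = 115.2 / 42.3 = 2.726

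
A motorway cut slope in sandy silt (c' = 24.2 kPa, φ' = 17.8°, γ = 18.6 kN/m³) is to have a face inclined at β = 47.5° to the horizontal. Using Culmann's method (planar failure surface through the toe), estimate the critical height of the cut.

Culmann's analysis gives the critical failure plane at α_cr = (β + φ')/2 = (47.5 + 17.8)/2 = 32.6°, and the critical height
H_c = (4c'/γ) · sinβ cosφ' / [1 − cos(β − φ')]
    = (4·24.2/18.6) · sin47.5°·cos17.8° / [1 − cos(29.7°)]
    = 5.204 · 0.7373·0.9521 / [1 − 0.8686]
    = 5.204 · 0.7020 / 0.1314
    = 27.81 m

H_c = 27.81 m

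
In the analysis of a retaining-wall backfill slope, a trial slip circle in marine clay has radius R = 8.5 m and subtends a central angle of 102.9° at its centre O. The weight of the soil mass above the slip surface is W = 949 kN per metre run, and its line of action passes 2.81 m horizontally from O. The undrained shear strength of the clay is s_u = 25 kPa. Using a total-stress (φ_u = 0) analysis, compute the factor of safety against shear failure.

Taking moments about the centre O, the resisting moment is provided by the undrained shear strength acting along the arc:
Arc length L_a = R·θ = 8.5·(102.9°·π/180) = 8.5·1.7959 = 15.27 m
M_R = s_u·L_a·R = 25·15.27·8.5 = 3243.9 kN·m/m
M_D = W·d = 949·2.81 = 2666.7 kN·m/m
FS = M_R / M_D = 3243.9 / 2666.7 = 1.216

FS = 1.22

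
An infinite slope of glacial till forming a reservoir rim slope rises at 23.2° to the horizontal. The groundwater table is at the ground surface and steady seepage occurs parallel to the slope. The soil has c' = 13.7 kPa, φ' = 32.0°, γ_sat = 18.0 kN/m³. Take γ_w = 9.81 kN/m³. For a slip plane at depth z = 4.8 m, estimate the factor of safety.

FS = 1.10

With seepage parallel to the slope and the water table at the surface, the effective normal stress on the slip plane uses the buoyant unit weight γ' = γ_sat − γ_w while the driving shear stress uses γ_sat:
FS = [c' + γ' z cos²β tanφ'] / [γ_sat z sinβ cosβ]
γ' = 18.0 − 9.81 = 8.19 kN/m³
Numerator = 13.7 + 8.19·4.8·cos²23.2°·tan32.0° = 13.7 + 8.19·4.8·0.8448·0.6249 = 34.453 kPa
Denominator = 18.0·4.8·sin23.2°·cos23.2° = 18.0·4.8·0.3939·0.9191 = 31.284 kPa
FS = 34.453 / 31.284 = 1.101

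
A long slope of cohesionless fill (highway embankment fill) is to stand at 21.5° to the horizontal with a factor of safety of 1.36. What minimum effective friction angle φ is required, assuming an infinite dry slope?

FS = tanφ/tanβ ⇒ tanφ = FS · tanβ = 1.36 · tan21.5° = 0.5357
φ = arctan(0.5357) = 28.18°

φ = 28.2°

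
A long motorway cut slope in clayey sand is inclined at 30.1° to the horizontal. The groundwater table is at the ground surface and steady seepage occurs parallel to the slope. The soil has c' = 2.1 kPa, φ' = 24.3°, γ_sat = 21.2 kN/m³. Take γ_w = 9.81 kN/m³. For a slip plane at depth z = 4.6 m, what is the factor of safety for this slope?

With seepage parallel to the slope and the water table at the surface, the effective normal stress on the slip plane uses the buoyant unit weight γ' = γ_sat − γ_w while the driving shear stress uses γ_sat:
FS = [c' + γ' z cos²β tanφ'] / [γ_sat z sinβ cosβ]
γ' = 21.2 − 9.81 = 11.39 kN/m³
Numerator = 2.1 + 11.39·4.6·cos²30.1°·tan24.3° = 2.1 + 11.39·4.6·0.7485·0.4515 = 19.807 kPa
Denominator = 21.2·4.6·sin30.1°·cos30.1° = 21.2·4.6·0.5015·0.8652 = 42.312 kPa
FS = 19.807 / 42.312 = 0.468

FS = 0.47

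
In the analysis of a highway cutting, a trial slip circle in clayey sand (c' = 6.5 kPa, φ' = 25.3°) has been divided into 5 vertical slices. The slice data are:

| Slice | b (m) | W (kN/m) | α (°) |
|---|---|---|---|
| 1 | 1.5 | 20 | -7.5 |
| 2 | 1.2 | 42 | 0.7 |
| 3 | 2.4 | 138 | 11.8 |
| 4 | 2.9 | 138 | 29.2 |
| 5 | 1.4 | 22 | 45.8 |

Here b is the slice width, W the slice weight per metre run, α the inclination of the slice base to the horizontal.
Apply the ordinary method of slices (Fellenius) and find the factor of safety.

Ordinary method of slices: FS = Σ[c'·Δl_i + (W_i cosα_i)·tanφ'] / Σ W_i sinα_i, with Δl_i = b_i / cosα_i.
Slice 1: Δl = 1.5/cos(-7.5°) = 1.513 m; N'_1 = 20·cos(-7.5°) = 19.8; c'Δl = 9.83; W sinα = -2.6
Slice 2: Δl = 1.2/cos0.7° = 1.200 m; N'_2 = 42·cos0.7° = 42.0; c'Δl = 7.80; W sinα = 0.5
Slice 3: Δl = 2.4/cos11.8° = 2.452 m; N'_3 = 138·cos11.8° = 135.1; c'Δl = 15.94; W sinα = 28.2
Slice 4: Δl = 2.9/cos29.2° = 3.322 m; N'_4 = 138·cos29.2° = 120.5; c'Δl = 21.59; W sinα = 67.3
Slice 5: Δl = 1.4/cos45.8° = 2.008 m; N'_5 = 22·cos45.8° = 15.3; c'Δl = 13.05; W sinα = 15.8
Σc'Δl = 68.2 kN/m; ΣN' = 332.7 kN/m; ΣW sinα = 109.2 kN/m
Resisting = 68.2 + 332.7·tan25.3° = 68.2 + 157.3 = 225.5 kN/m
FS = 225.5 / 109.2 = 2.065

FS = 2.06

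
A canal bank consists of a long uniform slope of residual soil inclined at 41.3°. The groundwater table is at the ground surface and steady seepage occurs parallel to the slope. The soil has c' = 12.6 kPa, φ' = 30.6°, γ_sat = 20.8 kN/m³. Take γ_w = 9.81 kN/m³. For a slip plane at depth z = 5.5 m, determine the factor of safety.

With seepage parallel to the slope and the water table at the surface, the effective normal stress on the slip plane uses the buoyant unit weight γ' = γ_sat − γ_w while the driving shear stress uses γ_sat:
FS = [c' + γ' z cos²β tanφ'] / [γ_sat z sinβ cosβ]
γ' = 20.8 − 9.81 = 10.99 kN/m³
Numerator = 12.6 + 10.99·5.5·cos²41.3°·tan30.6° = 12.6 + 10.99·5.5·0.5644·0.5914 = 32.776 kPa
Denominator = 20.8·5.5·sin41.3°·cos41.3° = 20.8·5.5·0.6600·0.7513 = 56.724 kPa
FS = 32.776 / 56.724 = 0.578

FS = 0.58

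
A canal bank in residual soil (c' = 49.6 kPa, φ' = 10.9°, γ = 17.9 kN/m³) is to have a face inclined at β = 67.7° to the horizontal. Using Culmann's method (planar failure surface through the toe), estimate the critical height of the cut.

Culmann's analysis gives the critical failure plane at α_cr = (β + φ')/2 = (67.7 + 10.9)/2 = 39.3°, and the critical height
H_c = (4c'/γ) · sinβ cosφ' / [1 − cos(β − φ')]
    = (4·49.6/17.9) · sin67.7°·cos10.9° / [1 − cos(56.8°)]
    = 11.084 · 0.9252·0.9820 / [1 − 0.5476]
    = 11.084 · 0.9085 / 0.4524
    = 22.26 m

H_c = 22.26 m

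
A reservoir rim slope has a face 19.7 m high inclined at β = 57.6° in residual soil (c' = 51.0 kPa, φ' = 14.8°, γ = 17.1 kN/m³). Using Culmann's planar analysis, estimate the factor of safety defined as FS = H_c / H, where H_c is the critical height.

H_c = (4c'/γ) · sinβ cosφ' / [1 − cos(β − φ')]
    = (4·51.0/17.1) · sin57.6°·cos14.8° / [1 − cos42.8°]
    = 11.930 · 0.8163 / 0.2663 = 36.57 m
FS = H_c / H = 36.57 / 19.7 = 1.857

FS = 1.86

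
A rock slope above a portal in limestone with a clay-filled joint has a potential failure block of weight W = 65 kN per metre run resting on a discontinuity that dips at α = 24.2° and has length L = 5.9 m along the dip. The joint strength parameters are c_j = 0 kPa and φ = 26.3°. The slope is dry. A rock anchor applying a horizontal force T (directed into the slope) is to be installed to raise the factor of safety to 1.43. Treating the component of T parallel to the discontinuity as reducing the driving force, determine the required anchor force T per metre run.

T = 6 kN/m

Resolving forces along and normal to the sliding plane, with the horizontal anchor force T adding T·sinα to the effective normal force and T·cosα acting up the plane against the driving force:
FS = [c_jL + (W cosα + T sinα) tanφ] / [W sinα − T cosα]
Without the anchor: N' = 59.3 kN/m, driving T_d = 26.6 kN/m, resisting R = 0·5.9 + 59.3·tan26.3° = 29.3 kN/m, FS = 1.10.
Setting FS = 1.43 and solving for T:
1.43·(26.6 − T cos24.2°) = 29.3 + T sin24.2°·tan26.3°
T·(sin24.2°·tan26.3° + 1.43·cos24.2°) = 1.43·26.6 − 29.3
T·(0.4099·0.4942 + 1.43·0.9121) = 38.1 − 29.3 = 8.8
T·1.5069 = 8.8
T = 5.8 kN/m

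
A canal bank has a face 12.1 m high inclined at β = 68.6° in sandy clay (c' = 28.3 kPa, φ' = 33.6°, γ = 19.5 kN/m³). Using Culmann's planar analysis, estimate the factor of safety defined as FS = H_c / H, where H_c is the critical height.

H_c = (4c'/γ) · sinβ cosφ' / [1 − cos(β − φ')]
    = (4·28.3/19.5) · sin68.6°·cos33.6° / [1 − cos35.0°]
    = 5.805 · 0.7755 / 0.1808 = 24.89 m
FS = H_c / H = 24.89 / 12.1 = 2.057

FS = 2.06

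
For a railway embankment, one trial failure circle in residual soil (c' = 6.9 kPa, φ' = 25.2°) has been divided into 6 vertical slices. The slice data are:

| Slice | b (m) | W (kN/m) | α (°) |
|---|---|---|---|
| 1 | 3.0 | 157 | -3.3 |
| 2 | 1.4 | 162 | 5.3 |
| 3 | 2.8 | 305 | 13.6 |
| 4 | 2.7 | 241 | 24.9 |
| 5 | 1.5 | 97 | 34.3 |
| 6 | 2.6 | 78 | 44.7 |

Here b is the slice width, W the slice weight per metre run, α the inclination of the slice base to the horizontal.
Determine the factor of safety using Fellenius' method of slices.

FS = 1.96

Ordinary method of slices: FS = Σ[c'·Δl_i + (W_i cosα_i)·tanφ'] / Σ W_i sinα_i, with Δl_i = b_i / cosα_i.
Slice 1: Δl = 3.0/cos(-3.3°) = 3.005 m; N'_1 = 157·cos(-3.3°) = 156.7; c'Δl = 20.73; W sinα = -9.0
Slice 2: Δl = 1.4/cos5.3° = 1.406 m; N'_2 = 162·cos5.3° = 161.3; c'Δl = 9.70; W sinα = 15.0
Slice 3: Δl = 2.8/cos13.6° = 2.881 m; N'_3 = 305·cos13.6° = 296.4; c'Δl = 19.88; W sinα = 71.7
Slice 4: Δl = 2.7/cos24.9° = 2.977 m; N'_4 = 241·cos24.9° = 218.6; c'Δl = 20.54; W sinα = 101.5
Slice 5: Δl = 1.5/cos34.3° = 1.816 m; N'_5 = 97·cos34.3° = 80.1; c'Δl = 12.53; W sinα = 54.7
Slice 6: Δl = 2.6/cos44.7° = 3.658 m; N'_6 = 78·cos44.7° = 55.4; c'Δl = 25.24; W sinα = 54.9
Σc'Δl = 108.6 kN/m; ΣN' = 968.7 kN/m; ΣW sinα = 288.6 kN/m
Resisting = 108.6 + 968.7·tan25.2° = 108.6 + 455.8 = 564.4 kN/m
FS = 564.4 / 288.6 = 1.956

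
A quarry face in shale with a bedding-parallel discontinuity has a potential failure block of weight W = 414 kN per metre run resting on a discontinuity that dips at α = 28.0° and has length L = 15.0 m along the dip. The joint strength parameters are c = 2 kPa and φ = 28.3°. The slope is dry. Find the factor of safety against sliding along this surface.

Resolving the block weight along and normal to the plane and applying the Mohr–Coulomb strength on the joint:
N' = W cosα = 414·cos28.0° = 365.5 kN/m
Driving force T = W sinα = 414·sin28.0° = 194.4 kN/m
Resisting force R = c·L + N'·tanφ = 2·15.0 + 365.5·tan28.3° = 30.0 + 196.8 = 226.8 kN/m
FS = R / T = 226.8 / 194.4 = 1.167

FS = 1.17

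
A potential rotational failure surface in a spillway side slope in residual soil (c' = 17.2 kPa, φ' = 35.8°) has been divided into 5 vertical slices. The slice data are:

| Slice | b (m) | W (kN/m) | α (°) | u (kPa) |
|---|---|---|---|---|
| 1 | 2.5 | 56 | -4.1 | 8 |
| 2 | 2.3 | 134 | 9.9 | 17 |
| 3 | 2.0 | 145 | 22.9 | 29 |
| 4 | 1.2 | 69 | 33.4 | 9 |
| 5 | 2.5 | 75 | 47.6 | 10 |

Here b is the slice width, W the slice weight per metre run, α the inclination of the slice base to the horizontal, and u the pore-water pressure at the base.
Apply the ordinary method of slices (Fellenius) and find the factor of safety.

Ordinary method of slices: FS = Σ[c'·Δl_i + (W_i cosα_i − u_i·Δl_i)·tanφ'] / Σ W_i sinα_i, with Δl_i = b_i / cosα_i.
Slice 1: Δl = 2.5/cos(-4.1°) = 2.506 m; N'_1 = 56·cos(-4.1°) − 8·2.506 = 35.8; c'Δl = 43.11; W sinα = -4.0
Slice 2: Δl = 2.3/cos9.9° = 2.335 m; N'_2 = 134·cos9.9° − 17·2.335 = 92.3; c'Δl = 40.16; W sinα = 23.0
Slice 3: Δl = 2.0/cos22.9° = 2.171 m; N'_3 = 145·cos22.9° − 29·2.171 = 70.6; c'Δl = 37.34; W sinα = 56.4
Slice 4: Δl = 1.2/cos33.4° = 1.437 m; N'_4 = 69·cos33.4° − 9·1.437 = 44.7; c'Δl = 24.72; W sinα = 38.0
Slice 5: Δl = 2.5/cos47.6° = 3.708 m; N'_5 = 75·cos47.6° − 10·3.708 = 13.5; c'Δl = 63.77; W sinα = 55.4
Σc'Δl = 209.1 kN/m; ΣN' = 256.9 kN/m; ΣW sinα = 168.8 kN/m
Resisting = 209.1 + 256.9·tan35.8° = 209.1 + 185.3 = 394.4 kN/m
FS = 394.4 / 168.8 = 2.336

FS = 2.34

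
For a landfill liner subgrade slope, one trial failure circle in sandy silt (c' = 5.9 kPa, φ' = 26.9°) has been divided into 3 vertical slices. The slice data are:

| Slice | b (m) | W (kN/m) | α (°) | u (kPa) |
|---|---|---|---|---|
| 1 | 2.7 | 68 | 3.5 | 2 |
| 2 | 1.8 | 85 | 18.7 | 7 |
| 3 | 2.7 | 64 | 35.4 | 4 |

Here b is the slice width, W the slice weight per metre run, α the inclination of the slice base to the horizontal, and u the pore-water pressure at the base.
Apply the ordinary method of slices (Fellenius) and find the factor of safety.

FS = 1.93

Ordinary method of slices: FS = Σ[c'·Δl_i + (W_i cosα_i − u_i·Δl_i)·tanφ'] / Σ W_i sinα_i, with Δl_i = b_i / cosα_i.
Slice 1: Δl = 2.7/cos3.5° = 2.705 m; N'_1 = 68·cos3.5° − 2·2.705 = 62.5; c'Δl = 15.96; W sinα = 4.2
Slice 2: Δl = 1.8/cos18.7° = 1.900 m; N'_2 = 85·cos18.7° − 7·1.900 = 67.2; c'Δl = 11.21; W sinα = 27.3
Slice 3: Δl = 2.7/cos35.4° = 3.312 m; N'_3 = 64·cos35.4° − 4·3.312 = 38.9; c'Δl = 19.54; W sinα = 37.1
Σc'Δl = 46.7 kN/m; ΣN' = 168.6 kN/m; ΣW sinα = 68.5 kN/m
Resisting = 46.7 + 168.6·tan26.9° = 46.7 + 85.5 = 132.2 kN/m
FS = 132.2 / 68.5 = 1.931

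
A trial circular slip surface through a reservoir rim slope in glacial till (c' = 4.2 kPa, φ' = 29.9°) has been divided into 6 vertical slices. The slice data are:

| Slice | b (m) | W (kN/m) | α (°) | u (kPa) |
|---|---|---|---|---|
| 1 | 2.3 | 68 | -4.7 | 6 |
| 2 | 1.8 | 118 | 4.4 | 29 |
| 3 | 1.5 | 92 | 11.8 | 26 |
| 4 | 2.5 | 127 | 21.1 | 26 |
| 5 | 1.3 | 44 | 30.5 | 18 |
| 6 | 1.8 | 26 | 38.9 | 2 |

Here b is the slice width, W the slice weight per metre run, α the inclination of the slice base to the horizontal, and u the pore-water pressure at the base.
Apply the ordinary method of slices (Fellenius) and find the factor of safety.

FS = 1.80

Ordinary method of slices: FS = Σ[c'·Δl_i + (W_i cosα_i − u_i·Δl_i)·tanφ'] / Σ W_i sinα_i, with Δl_i = b_i / cosα_i.
Slice 1: Δl = 2.3/cos(-4.7°) = 2.308 m; N'_1 = 68·cos(-4.7°) − 6·2.308 = 53.9; c'Δl = 9.69; W sinα = -5.6
Slice 2: Δl = 1.8/cos4.4° = 1.805 m; N'_2 = 118·cos4.4° − 29·1.805 = 65.3; c'Δl = 7.58; W sinα = 9.1
Slice 3: Δl = 1.5/cos11.8° = 1.532 m; N'_3 = 92·cos11.8° − 26·1.532 = 50.2; c'Δl = 6.44; W sinα = 18.8
Slice 4: Δl = 2.5/cos21.1° = 2.680 m; N'_4 = 127·cos21.1° − 26·2.680 = 48.8; c'Δl = 11.25; W sinα = 45.7
Slice 5: Δl = 1.3/cos30.5° = 1.509 m; N'_5 = 44·cos30.5° − 18·1.509 = 10.8; c'Δl = 6.34; W sinα = 22.3
Slice 6: Δl = 1.8/cos38.9° = 2.313 m; N'_6 = 26·cos38.9° − 2·2.313 = 15.6; c'Δl = 9.71; W sinα = 16.3
Σc'Δl = 51.0 kN/m; ΣN' = 244.6 kN/m; ΣW sinα = 106.7 kN/m
Resisting = 51.0 + 244.6·tan29.9° = 51.0 + 140.7 = 191.7 kN/m
FS = 191.7 / 106.7 = 1.797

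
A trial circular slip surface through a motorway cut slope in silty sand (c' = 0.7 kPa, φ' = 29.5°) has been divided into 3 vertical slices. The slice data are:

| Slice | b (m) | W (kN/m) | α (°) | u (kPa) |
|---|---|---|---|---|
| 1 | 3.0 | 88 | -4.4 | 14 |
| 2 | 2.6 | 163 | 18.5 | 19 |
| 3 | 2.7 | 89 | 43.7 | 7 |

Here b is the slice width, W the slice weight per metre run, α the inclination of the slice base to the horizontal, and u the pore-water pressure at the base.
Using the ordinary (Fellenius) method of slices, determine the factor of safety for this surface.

Ordinary method of slices: FS = Σ[c'·Δl_i + (W_i cosα_i − u_i·Δl_i)·tanφ'] / Σ W_i sinα_i, with Δl_i = b_i / cosα_i.
Slice 1: Δl = 3.0/cos(-4.4°) = 3.009 m; N'_1 = 88·cos(-4.4°) − 14·3.009 = 45.6; c'Δl = 2.11; W sinα = -6.8
Slice 2: Δl = 2.6/cos18.5° = 2.742 m; N'_2 = 163·cos18.5° − 19·2.742 = 102.5; c'Δl = 1.92; W sinα = 51.7
Slice 3: Δl = 2.7/cos43.7° = 3.735 m; N'_3 = 89·cos43.7° − 7·3.735 = 38.2; c'Δl = 2.61; W sinα = 61.5
Σc'Δl = 6.6 kN/m; ΣN' = 186.3 kN/m; ΣW sinα = 106.5 kN/m
Resisting = 6.6 + 186.3·tan29.5° = 6.6 + 105.4 = 112.0 kN/m
FS = 112.0 / 106.5 = 1.052

FS = 1.05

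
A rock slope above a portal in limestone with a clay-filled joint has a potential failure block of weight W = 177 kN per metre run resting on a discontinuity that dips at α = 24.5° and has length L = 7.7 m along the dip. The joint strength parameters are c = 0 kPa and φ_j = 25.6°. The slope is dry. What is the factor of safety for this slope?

Resolving the block weight along and normal to the plane and applying the Mohr–Coulomb strength on the joint:
N' = W cosα = 177·cos24.5° = 161.1 kN/m
Driving force T = W sinα = 177·sin24.5° = 73.4 kN/m
Resisting force R = c·L + N'·tanφ_j = 0·7.7 + 161.1·tan25.6° = 0.0 + 77.2 = 77.2 kN/m
FS = R / T = 77.2 / 73.4 = 1.051

FS = 1.05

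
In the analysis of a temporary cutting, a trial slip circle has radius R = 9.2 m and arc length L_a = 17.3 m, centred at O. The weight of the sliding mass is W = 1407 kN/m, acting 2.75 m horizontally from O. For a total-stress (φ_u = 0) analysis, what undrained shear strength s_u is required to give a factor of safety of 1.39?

FS = s_u·L_a·R / (W·d), so s_u = FS·W·d / (L_a·R).
s_u = 1.39·1407·2.75 / (17.30·9.2) = 5378.3 / 159.16 = 33.79 kPa

s_u = 33.8 kPa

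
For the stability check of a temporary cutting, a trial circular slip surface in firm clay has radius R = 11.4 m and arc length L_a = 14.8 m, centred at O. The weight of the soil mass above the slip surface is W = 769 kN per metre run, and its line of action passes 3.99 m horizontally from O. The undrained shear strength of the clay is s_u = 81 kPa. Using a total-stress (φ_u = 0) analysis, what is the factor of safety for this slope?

Taking moments about the centre O, the resisting moment is provided by the undrained shear strength acting along the arc:
M_R = s_u·L_a·R = 81·14.80·11.4 = 13666.3 kN·m/m
M_D = W·d = 769·3.99 = 3068.3 kN·m/m
FS = M_R / M_D = 13666.3 / 3068.3 = 4.454

FS = 4.45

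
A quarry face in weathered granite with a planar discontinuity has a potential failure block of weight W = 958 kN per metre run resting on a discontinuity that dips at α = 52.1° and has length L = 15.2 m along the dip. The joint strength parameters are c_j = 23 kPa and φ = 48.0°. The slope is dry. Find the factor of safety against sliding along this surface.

FS = 1.33

Resolving the block weight along and normal to the plane and applying the Mohr–Coulomb strength on the joint:
N' = W cosα = 958·cos52.1° = 588.5 kN/m
Driving force T = W sinα = 958·sin52.1° = 755.9 kN/m
Resisting force R = c_j·L + N'·tanφ = 23·15.2 + 588.5·tan48.0° = 349.6 + 653.6 = 1003.2 kN/m
FS = R / T = 1003.2 / 755.9 = 1.327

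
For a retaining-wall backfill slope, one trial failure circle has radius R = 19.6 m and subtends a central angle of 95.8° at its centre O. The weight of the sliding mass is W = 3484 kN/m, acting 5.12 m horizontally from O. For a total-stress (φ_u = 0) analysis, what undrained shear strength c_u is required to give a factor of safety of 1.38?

c_u = 38.3 kPa

FS = c_u·L_a·R / (W·d), so c_u = FS·W·d / (L_a·R).
Arc length L_a = R·θ = 19.6·(95.8°·π/180) = 19.6·1.6720 = 32.77 m
c_u = 1.38·3484·5.12 / (32.77·19.6) = 24616.6 / 642.33 = 38.32 kPa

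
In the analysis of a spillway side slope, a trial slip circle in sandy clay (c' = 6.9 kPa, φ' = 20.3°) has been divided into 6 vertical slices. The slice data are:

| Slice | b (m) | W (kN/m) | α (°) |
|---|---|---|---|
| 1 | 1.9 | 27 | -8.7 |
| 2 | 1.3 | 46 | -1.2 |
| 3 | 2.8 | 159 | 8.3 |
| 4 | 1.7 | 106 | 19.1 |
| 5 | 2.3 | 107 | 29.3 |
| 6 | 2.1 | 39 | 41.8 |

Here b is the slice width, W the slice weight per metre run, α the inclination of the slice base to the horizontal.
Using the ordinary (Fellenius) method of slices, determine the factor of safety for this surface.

FS = 1.98

Ordinary method of slices: FS = Σ[c'·Δl_i + (W_i cosα_i)·tanφ'] / Σ W_i sinα_i, with Δl_i = b_i / cosα_i.
Slice 1: Δl = 1.9/cos(-8.7°) = 1.922 m; N'_1 = 27·cos(-8.7°) = 26.7; c'Δl = 13.26; W sinα = -4.1
Slice 2: Δl = 1.3/cos(-1.2°) = 1.300 m; N'_2 = 46·cos(-1.2°) = 46.0; c'Δl = 8.97; W sinα = -1.0
Slice 3: Δl = 2.8/cos8.3° = 2.830 m; N'_3 = 159·cos8.3° = 157.3; c'Δl = 19.52; W sinα = 23.0
Slice 4: Δl = 1.7/cos19.1° = 1.799 m; N'_4 = 106·cos19.1° = 100.2; c'Δl = 12.41; W sinα = 34.7
Slice 5: Δl = 2.3/cos29.3° = 2.637 m; N'_5 = 107·cos29.3° = 93.3; c'Δl = 18.20; W sinα = 52.4
Slice 6: Δl = 2.1/cos41.8° = 2.817 m; N'_6 = 39·cos41.8° = 29.1; c'Δl = 19.44; W sinα = 26.0
Σc'Δl = 91.8 kN/m; ΣN' = 452.6 kN/m; ΣW sinα = 130.9 kN/m
Resisting = 91.8 + 452.6·tan20.3° = 91.8 + 167.4 = 259.2 kN/m
FS = 259.2 / 130.9 = 1.980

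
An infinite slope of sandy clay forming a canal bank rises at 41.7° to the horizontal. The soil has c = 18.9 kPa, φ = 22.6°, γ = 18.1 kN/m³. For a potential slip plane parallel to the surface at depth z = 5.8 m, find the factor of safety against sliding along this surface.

FS = 0.83

For an infinite slope with a slip plane parallel to the surface (no pore pressure): FS = [c + γz cos²β tanφ] / [γz sinβ cosβ].
γz = 18.1·5.8 = 104.98 kN/m²
Numerator = 18.9 + 104.98·cos²41.7°·tan22.6° = 18.9 + 104.98·0.5575·0.4163 = 43.261 kPa
Denominator = 104.98·sin41.7°·cos41.7° = 104.98·0.6652·0.7466 = 52.142 kPa
FS = 43.261 / 52.142 = 0.830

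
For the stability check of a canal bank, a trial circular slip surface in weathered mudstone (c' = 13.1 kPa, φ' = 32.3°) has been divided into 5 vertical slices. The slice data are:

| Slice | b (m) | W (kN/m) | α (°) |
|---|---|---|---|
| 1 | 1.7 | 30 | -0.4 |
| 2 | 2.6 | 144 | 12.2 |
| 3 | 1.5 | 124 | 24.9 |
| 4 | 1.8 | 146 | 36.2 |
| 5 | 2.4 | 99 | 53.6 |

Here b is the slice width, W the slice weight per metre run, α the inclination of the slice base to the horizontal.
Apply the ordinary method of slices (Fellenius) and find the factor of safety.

Ordinary method of slices: FS = Σ[c'·Δl_i + (W_i cosα_i)·tanφ'] / Σ W_i sinα_i, with Δl_i = b_i / cosα_i.
Slice 1: Δl = 1.7/cos(-0.4°) = 1.700 m; N'_1 = 30·cos(-0.4°) = 30.0; c'Δl = 22.27; W sinα = -0.2
Slice 2: Δl = 2.6/cos12.2° = 2.660 m; N'_2 = 144·cos12.2° = 140.7; c'Δl = 34.85; W sinα = 30.4
Slice 3: Δl = 1.5/cos24.9° = 1.654 m; N'_3 = 124·cos24.9° = 112.5; c'Δl = 21.66; W sinα = 52.2
Slice 4: Δl = 1.8/cos36.2° = 2.231 m; N'_4 = 146·cos36.2° = 117.8; c'Δl = 29.22; W sinα = 86.2
Slice 5: Δl = 2.4/cos53.6° = 4.044 m; N'_5 = 99·cos53.6° = 58.7; c'Δl = 52.98; W sinα = 79.7
Σc'Δl = 161.0 kN/m; ΣN' = 459.8 kN/m; ΣW sinα = 248.3 kN/m
Resisting = 161.0 + 459.8·tan32.3° = 161.0 + 290.7 = 451.6 kN/m
FS = 451.6 / 248.3 = 1.819

FS = 1.82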